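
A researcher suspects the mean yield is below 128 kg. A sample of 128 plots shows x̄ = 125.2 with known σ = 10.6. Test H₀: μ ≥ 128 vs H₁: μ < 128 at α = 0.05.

z = -2.989. Critical value: -1.645. Reject H₀.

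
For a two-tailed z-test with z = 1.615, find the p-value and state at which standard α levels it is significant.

p = 2·P(Z > |1.615|) = 2·(1 - Φ(1.615)) ≈ 0.1063. Not significant at any standard level.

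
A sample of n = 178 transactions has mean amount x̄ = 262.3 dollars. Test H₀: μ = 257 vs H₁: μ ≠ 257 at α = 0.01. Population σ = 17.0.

z = (x̄ - μ₀)/(σ/√n) = (262.3 - 257)/(17.0/√178) = 4.159. Critical value: ±2.576. Since |4.159| > 2.576, Reject H₀.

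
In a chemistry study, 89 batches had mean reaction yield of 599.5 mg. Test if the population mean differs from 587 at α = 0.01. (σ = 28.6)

z = (x̄ - μ₀)/(σ/√n) = (599.5 - 587)/(28.6/√89) = 4.123. Critical value: ±2.576. Since |4.123| > 2.576, Reject H₀.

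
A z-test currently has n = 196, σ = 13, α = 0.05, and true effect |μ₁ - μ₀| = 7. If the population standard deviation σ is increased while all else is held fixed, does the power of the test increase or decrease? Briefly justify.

Power decreases: a larger σ inflates the standard error σ/√n, pulling the sampling distribution under H₁ back toward the critical value.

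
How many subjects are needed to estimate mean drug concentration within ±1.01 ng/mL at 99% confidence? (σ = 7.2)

n = (z*σ/E)² = (2.576×7.2/1.01)² = 337.2 → n = 338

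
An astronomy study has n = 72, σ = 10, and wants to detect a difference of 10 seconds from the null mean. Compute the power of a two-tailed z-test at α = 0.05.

SE = σ/√n = 10/√72 = 1.179. Non-centrality λ = d/SE = 10/1.179 = 8.485. Power ≈ Φ(λ - z_{α/2}) = Φ(8.485 - 1.96) = Φ(6.525) = 1.0.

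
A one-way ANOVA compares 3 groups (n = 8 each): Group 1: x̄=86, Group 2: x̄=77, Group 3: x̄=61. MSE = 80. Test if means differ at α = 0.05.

Grand mean = 74.67. SS_between = 2565.33, MS_between = 1282.67. F = 16.033, F_crit ≈ 3.467. Reject H₀.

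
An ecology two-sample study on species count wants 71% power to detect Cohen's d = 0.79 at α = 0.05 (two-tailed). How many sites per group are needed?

z_{α/2} = 1.96, z_β = Φ⁻¹(0.71) = 0.553. For medium effect (d = 0.79): n per group = 2(z_{α/2} + z_β)²/d² = 2(1.96 + 0.553)²/0.79² = 20.2 → 21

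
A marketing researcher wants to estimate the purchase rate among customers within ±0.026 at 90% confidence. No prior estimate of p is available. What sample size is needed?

Conservative approach: use p = 0.5 (maximizes p(1-p) = 0.25). n = z²(0.25)/E² = 1.645²×0.25/0.026² = 1000.7 → n = 1001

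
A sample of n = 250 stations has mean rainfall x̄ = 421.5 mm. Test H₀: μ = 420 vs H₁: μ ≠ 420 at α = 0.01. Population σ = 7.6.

z = (x̄ - μ₀)/(σ/√n) = (421.5 - 420)/(7.6/√250) = 3.121. Critical value: ±2.576. Since |3.121| > 2.576, Reject H₀.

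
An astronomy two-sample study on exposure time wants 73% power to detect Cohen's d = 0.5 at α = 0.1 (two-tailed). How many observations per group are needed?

z_{α/2} = 1.645, z_β = Φ⁻¹(0.73) = 0.613. For medium effect (d = 0.5): n per group = 2(z_{α/2} + z_β)²/d² = 2(1.645 + 0.613)²/0.5² = 40.8 → 41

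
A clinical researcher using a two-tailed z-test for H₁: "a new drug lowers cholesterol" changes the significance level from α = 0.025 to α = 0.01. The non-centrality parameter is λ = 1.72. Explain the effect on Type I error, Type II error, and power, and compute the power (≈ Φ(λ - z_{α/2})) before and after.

Decreasing α from 0.025 to 0.01:
• Type I error rate decreases (α is the Type I rate by definition).
• Critical value moves from z_{α/2} = 2.241 to 2.576, so power = Φ(λ - z_{α/2}) goes from Φ(1.72 - 2.241) = 0.301 to Φ(1.72 - 2.576) = 0.196.
• Type II error rate β = 1 - power therefore increases (0.699 → 0.804).
Appropriate when false positives are costly — here, approving an ineffective drug — patients take a useless medication and may skip effective alternatives.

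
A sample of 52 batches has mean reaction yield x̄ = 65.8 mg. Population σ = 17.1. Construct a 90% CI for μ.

CI = x̄ ± z*(σ/√n) = 65.8 ± 1.645(17.1/√52) = 65.8 ± 3.9 = (61.9, 69.7)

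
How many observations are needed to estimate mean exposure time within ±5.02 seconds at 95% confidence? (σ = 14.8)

n = (z*σ/E)² = (1.96×14.8/5.02)² = 33.4 → n = 34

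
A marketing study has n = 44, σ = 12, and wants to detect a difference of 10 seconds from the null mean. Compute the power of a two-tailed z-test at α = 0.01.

SE = σ/√n = 12/√44 = 1.809. Non-centrality λ = d/SE = 10/1.809 = 5.528. Power ≈ Φ(λ - z_{α/2}) = Φ(5.528 - 2.576) = Φ(2.952) = 0.998.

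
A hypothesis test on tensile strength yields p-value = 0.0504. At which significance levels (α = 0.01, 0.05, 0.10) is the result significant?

p = 0.0504. Significant at: α = 0.1.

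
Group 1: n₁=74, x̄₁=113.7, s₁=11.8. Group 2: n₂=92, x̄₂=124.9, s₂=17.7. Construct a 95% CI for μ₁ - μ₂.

Difference = -11.2. SE = √(11.8²/74 + 17.7²/92) = 2.299. CI = (-15.71, -6.69)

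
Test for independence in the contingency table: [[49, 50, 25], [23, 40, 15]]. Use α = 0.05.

χ² = 2.663. df = 2, critical = 5.991. Fail to reject H₀. No evidence of dependence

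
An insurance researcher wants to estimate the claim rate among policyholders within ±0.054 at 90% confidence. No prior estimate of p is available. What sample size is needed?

Conservative approach: use p = 0.5 (maximizes p(1-p) = 0.25). n = z²(0.25)/E² = 1.645²×0.25/0.054² = 232.0 → n = 232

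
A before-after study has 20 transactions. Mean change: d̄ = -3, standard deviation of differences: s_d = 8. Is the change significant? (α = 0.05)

t = d̄/(s_d/√n) = -3/(8/√20) = -1.677. df = 19, critical t = ±2.093. Fail to reject H₀.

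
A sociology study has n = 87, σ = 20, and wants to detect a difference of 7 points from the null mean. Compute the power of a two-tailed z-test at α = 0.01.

SE = σ/√n = 20/√87 = 2.144. Non-centrality λ = d/SE = 7/2.144 = 3.265. Power ≈ Φ(λ - z_{α/2}) = Φ(3.265 - 2.576) = Φ(0.689) = 0.754.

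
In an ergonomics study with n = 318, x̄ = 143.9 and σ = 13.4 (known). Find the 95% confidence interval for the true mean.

CI = x̄ ± z*(σ/√n) = 143.9 ± 1.96(13.4/√318) = 143.9 ± 1.47 = (142.43, 145.37)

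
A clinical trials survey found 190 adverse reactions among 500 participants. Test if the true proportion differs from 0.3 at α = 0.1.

p̂ = 0.38, p₀ = 0.3. z = (p̂ - p₀)/√(p₀(1-p₀)/n) = 3.904. Critical: ±1.645. Reject H₀.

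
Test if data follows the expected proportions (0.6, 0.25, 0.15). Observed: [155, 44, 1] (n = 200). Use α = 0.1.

Expected: [120.0, 50.0, 30.0]. χ² = 38.962. df = 2, critical = 4.605. Reject H₀.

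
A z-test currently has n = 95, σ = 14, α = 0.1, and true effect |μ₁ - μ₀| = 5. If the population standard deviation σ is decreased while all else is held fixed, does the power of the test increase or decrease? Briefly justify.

Power increases: a smaller σ shrinks the standard error σ/√n, moving the sampling distribution under H₁ further from the critical value.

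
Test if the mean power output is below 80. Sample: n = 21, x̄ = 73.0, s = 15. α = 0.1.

t = (73.0 - 80)/(15/√21) = -2.139, df = 20. Critical t = -1.325. Reject H₀.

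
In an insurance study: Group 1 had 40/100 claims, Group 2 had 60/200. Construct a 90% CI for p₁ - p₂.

p̂₁ = 0.4, p̂₂ = 0.3. Difference = 0.1. CI = (0.003, 0.197)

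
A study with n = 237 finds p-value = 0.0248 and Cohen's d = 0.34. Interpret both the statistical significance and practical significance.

Statistically significant (p = 0.0248 < 0.05). Cohen's d = 0.34 indicates a small effect size. Both statistical and practical significance should be considered.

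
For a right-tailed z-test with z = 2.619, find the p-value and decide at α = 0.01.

p = P(Z > 2.619) = 1 - Φ(2.619) ≈ 0.0044. Since p < 0.01, reject H₀ (significant) at α = 0.01.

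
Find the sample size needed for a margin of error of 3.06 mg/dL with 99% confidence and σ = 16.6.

n = (z*σ/E)² = (2.576×16.6/3.06)² = 195.3 → n = 196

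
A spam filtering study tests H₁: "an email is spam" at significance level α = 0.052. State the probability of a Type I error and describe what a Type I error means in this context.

P(Type I error) = α = 0.052. A Type I error is rejecting H₀ when H₀ is actually true (false positive) — here, concluding that an email is spam when in fact this is not the case. Consequence: a legitimate email is sent to the spam folder and the user misses it.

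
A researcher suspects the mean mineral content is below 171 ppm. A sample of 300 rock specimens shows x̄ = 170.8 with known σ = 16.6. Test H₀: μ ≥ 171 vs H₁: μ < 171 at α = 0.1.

z = -0.209. Critical value: -1.28. Fail to reject H₀.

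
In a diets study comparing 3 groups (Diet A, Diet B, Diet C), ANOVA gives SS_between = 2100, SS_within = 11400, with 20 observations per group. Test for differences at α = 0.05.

df_between = 2, df_within = 57. F = MS_between/MS_within = 1050.0/200.0 = 5.25. F_crit ≈ 3.159. Reject H₀. At least one mean differs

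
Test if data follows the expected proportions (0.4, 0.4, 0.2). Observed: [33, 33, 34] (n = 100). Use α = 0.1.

Expected: [40.0, 40.0, 20.0]. χ² = 12.25. df = 2, critical = 4.605. Reject H₀.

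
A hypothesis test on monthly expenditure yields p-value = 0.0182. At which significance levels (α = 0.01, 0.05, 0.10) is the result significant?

p = 0.0182. Significant at: α = 0.05, 0.1.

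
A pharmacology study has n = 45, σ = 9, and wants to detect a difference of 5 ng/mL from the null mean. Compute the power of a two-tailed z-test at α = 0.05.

SE = σ/√n = 9/√45 = 1.342. Non-centrality λ = d/SE = 5/1.342 = 3.727. Power ≈ Φ(λ - z_{α/2}) = Φ(3.727 - 1.96) = Φ(1.767) = 0.961.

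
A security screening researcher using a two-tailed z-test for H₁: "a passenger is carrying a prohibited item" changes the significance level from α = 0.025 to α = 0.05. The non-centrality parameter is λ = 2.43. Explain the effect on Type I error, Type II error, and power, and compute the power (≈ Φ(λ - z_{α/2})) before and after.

Increasing α from 0.025 to 0.05:
• Type I error rate increases (α is the Type I rate by definition).
• Critical value moves from z_{α/2} = 2.241 to 1.96, so power = Φ(λ - z_{α/2}) goes from Φ(2.43 - 2.241) = 0.575 to Φ(2.43 - 1.96) = 0.681.
• Type II error rate β = 1 - power therefore decreases (0.425 → 0.319).
Appropriate when false negatives are costly — here, letting a prohibited item through — security breach.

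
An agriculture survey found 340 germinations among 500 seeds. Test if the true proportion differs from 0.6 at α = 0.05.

p̂ = 0.68, p₀ = 0.6. z = (p̂ - p₀)/√(p₀(1-p₀)/n) = 3.651. Critical: ±1.96. Reject H₀.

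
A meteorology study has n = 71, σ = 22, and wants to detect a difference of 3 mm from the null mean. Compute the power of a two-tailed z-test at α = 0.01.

SE = σ/√n = 22/√71 = 2.611. Non-centrality λ = d/SE = 3/2.611 = 1.149. Power ≈ Φ(λ - z_{α/2}) = Φ(1.149 - 2.576) = Φ(-1.427) = 0.077.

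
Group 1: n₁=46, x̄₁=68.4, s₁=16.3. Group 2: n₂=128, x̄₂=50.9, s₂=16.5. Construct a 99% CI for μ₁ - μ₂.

Difference = 17.5. SE = √(16.3²/46 + 16.5²/128) = 2.811. CI = (10.26, 24.74)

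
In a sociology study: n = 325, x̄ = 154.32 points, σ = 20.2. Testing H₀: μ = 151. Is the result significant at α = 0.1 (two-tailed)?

z = (154.32 - 151)/(20.2/√325) = 2.963. Since |z| > 1.645, significant at α = 0.1.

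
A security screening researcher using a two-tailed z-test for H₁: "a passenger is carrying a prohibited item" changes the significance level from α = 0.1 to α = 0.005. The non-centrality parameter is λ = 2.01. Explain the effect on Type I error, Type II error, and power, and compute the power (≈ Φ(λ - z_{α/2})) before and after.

Decreasing α from 0.1 to 0.005:
• Type I error rate decreases (α is the Type I rate by definition).
• Critical value moves from z_{α/2} = 1.645 to 2.807, so power = Φ(λ - z_{α/2}) goes from Φ(2.01 - 1.645) = 0.642 to Φ(2.01 - 2.807) = 0.213.
• Type II error rate β = 1 - power therefore increases (0.358 → 0.787).
Appropriate when false positives are costly — here, detaining an innocent passenger — delay and inconvenience.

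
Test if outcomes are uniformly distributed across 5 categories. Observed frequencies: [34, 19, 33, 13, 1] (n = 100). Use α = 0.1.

Expected = 20 each. χ² = Σ(O-E)²/E = 38.8. df = 4, critical value = 7.779. Reject H₀.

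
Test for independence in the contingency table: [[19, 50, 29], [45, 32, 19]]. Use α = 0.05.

χ² = 16.578. df = 2, critical = 5.991. Reject H₀. Variables are dependent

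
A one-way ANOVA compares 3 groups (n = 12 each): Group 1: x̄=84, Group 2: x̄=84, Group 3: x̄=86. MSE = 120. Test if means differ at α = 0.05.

Grand mean = 84.67. SS_between = 32.0, MS_between = 16.0. F = 0.133, F_crit ≈ 3.285. Fail to reject H₀.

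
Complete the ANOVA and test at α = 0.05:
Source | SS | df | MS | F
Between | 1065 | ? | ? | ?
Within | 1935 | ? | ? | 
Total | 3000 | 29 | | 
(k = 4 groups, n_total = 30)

df_between = 3, df_within = 26. MS_between = 355.0, MS_within = 74.42. F = 4.77, F_crit ≈ 2.975. Reject H₀.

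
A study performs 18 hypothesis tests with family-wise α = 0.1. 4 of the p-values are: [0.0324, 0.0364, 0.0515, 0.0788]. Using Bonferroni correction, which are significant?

Bonferroni α = 0.1/18 = 0.00556. None of the given p-values are significant.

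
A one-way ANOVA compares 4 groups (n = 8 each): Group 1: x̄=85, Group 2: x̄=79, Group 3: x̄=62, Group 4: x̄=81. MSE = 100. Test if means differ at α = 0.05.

Grand mean = 76.75. SS_between = 2470.0, MS_between = 823.33. F = 8.233, F_crit ≈ 2.947. Reject H₀.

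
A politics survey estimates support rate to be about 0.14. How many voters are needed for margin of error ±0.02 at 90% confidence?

n = z²p(1-p)/E² = 1.645²×0.14×0.86/0.02² = 814.5 → n = 815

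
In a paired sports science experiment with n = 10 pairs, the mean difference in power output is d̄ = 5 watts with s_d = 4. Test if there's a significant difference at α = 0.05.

t = d̄/(s_d/√n) = 5/(4/√10) = 3.953. df = 9, critical t = ±2.262. Reject H₀.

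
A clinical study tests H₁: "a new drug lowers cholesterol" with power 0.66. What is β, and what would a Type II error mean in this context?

β = 1 - power = 1 - 0.66 = 0.34. A Type II error is failing to reject H₀ when H₀ is false (false negative) — here, failing to conclude that a new drug lowers cholesterol when in fact it is true. Consequence: shelving an effective drug — patients miss out on a treatment that would have helped.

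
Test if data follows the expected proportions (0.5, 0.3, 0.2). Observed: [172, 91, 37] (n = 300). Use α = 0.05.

Expected: [150.0, 90.0, 60.0]. χ² = 12.054. df = 2, critical = 5.991. Reject H₀.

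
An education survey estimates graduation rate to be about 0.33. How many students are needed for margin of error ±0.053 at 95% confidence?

n = z²p(1-p)/E² = 1.96²×0.33×0.67/0.053² = 302.4 → n = 303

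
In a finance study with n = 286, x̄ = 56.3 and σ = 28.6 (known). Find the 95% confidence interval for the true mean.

CI = x̄ ± z*(σ/√n) = 56.3 ± 1.96(28.6/√286) = 56.3 ± 3.31 = (52.99, 59.61)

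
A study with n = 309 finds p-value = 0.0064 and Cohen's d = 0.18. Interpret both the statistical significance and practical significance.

Statistically significant (p = 0.0064 < 0.05). Cohen's d = 0.18 indicates a very small effect size. Both statistical and practical significance should be considered.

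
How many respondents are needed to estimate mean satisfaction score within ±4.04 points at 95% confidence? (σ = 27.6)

n = (z*σ/E)² = (1.96×27.6/4.04)² = 179.3 → n = 180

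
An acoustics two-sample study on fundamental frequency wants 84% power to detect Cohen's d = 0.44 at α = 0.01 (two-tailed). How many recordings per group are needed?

z_{α/2} = 2.576, z_β = Φ⁻¹(0.84) = 0.994. For small effect (d = 0.44): n per group = 2(z_{α/2} + z_β)²/d² = 2(2.576 + 0.994)²/0.44² = 131.7 → 132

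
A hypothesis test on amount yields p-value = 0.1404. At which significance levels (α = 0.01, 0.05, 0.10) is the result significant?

p = 0.1404. Not significant at any of the given levels.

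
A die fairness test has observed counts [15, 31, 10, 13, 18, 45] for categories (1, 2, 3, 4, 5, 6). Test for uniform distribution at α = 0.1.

Expected = 22 each. χ² = Σ(O-E)²/E = 40.909. df = 5, critical value = 9.236. Reject H₀.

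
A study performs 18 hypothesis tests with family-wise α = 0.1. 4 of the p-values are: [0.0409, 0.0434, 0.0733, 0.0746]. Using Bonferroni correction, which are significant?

Bonferroni α = 0.1/18 = 0.00556. None of the given p-values are significant.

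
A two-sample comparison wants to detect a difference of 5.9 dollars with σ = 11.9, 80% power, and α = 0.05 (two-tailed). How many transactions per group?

n per group = 2(z_α/2 + z_β)²σ²/d² = 2×(1.96 + 0.84)²×11.9²/5.9² = 63.8 → n = 64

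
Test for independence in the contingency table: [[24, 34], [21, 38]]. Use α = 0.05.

χ² = 0.414. df = 1, critical = 3.841. Fail to reject H₀. No evidence of dependence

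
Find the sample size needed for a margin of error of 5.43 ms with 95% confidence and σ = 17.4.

n = (z*σ/E)² = (1.96×17.4/5.43)² = 39.4 → n = 40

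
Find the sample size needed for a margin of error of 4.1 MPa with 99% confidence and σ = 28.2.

n = (z*σ/E)² = (2.576×28.2/4.1)² = 313.9 → n = 314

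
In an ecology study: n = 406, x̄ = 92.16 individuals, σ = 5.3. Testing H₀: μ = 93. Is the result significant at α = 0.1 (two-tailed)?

z = (92.16 - 93)/(5.3/√406) = -3.193. Since |z| > 1.645, significant at α = 0.1.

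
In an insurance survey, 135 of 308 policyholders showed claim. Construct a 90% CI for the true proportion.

p̂ = 0.438. CI = p̂ ± z*√(p̂(1-p̂)/n) = (0.392, 0.485)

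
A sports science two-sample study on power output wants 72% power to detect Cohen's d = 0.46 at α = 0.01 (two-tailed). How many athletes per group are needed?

z_{α/2} = 2.576, z_β = Φ⁻¹(0.72) = 0.583. For small effect (d = 0.46): n per group = 2(z_{α/2} + z_β)²/d² = 2(2.576 + 0.583)²/0.46² = 94.3 → 95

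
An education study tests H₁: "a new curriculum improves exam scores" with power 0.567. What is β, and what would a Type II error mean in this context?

β = 1 - power = 1 - 0.567 = 0.433. A Type II error is failing to reject H₀ when H₀ is false (false negative) — here, failing to conclude that a new curriculum improves exam scores when in fact it is true. Consequence: keeping the old curriculum when the new one would have helped students.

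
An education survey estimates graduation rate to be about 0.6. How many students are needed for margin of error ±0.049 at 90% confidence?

n = z²p(1-p)/E² = 1.645²×0.6×0.4/0.049² = 270.5 → n = 271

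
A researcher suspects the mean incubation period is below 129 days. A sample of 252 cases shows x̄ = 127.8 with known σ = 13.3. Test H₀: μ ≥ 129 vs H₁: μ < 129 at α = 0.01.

z = -1.432. Critical value: -2.33. Fail to reject H₀.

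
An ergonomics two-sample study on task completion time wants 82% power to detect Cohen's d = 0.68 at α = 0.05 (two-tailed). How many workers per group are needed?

z_{α/2} = 1.96, z_β = Φ⁻¹(0.82) = 0.915. For medium effect (d = 0.68): n per group = 2(z_{α/2} + z_β)²/d² = 2(1.96 + 0.915)²/0.68² = 35.8 → 36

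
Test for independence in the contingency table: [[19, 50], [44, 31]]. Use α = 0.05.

χ² = 14.152. df = 1, critical = 3.841. Reject H₀. Variables are dependent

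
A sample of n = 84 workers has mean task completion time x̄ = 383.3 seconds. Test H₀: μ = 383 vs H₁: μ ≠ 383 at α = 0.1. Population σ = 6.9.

z = (x̄ - μ₀)/(σ/√n) = (383.3 - 383)/(6.9/√84) = 0.398. Critical value: ±1.645. Since |0.398| ≤ 1.645, Fail to reject H₀.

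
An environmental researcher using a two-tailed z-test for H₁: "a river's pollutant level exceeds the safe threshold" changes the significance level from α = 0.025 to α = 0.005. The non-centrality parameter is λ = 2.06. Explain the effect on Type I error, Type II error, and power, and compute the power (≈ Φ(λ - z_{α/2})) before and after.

Decreasing α from 0.025 to 0.005:
• Type I error rate decreases (α is the Type I rate by definition).
• Critical value moves from z_{α/2} = 2.241 to 2.807, so power = Φ(λ - z_{α/2}) goes from Φ(2.06 - 2.241) = 0.428 to Φ(2.06 - 2.807) = 0.228.
• Type II error rate β = 1 - power therefore increases (0.572 → 0.772).
Appropriate when false positives are costly — here, shutting down a compliant factory unnecessarily.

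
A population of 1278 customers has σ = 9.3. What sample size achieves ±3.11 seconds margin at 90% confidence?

Without FPC: n₀ = (1.645×9.3/3.11)² = 24.198. With FPC: n = n₀N/(n₀+N-1) = 23.8 → n = 24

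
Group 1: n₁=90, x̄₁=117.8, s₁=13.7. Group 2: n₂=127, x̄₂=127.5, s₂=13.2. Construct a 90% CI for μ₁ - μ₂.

Difference = -9.7. SE = √(13.7²/90 + 13.2²/127) = 1.859. CI = (-12.76, -6.64)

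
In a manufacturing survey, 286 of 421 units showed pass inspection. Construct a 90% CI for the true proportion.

p̂ = 0.679. CI = p̂ ± z*√(p̂(1-p̂)/n) = (0.642, 0.717)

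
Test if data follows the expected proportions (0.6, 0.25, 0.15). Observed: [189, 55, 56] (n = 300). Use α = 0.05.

Expected: [180.0, 75.0, 45.0]. χ² = 8.472. df = 2, critical = 5.991. Reject H₀.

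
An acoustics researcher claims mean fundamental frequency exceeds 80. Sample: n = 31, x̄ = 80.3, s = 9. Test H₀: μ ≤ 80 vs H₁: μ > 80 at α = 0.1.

t = (80.3 - 80)/(9/√31) = 0.186, df = 30. Critical t = 1.31. Fail to reject H₀.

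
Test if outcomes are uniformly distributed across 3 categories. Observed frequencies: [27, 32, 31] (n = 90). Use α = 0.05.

Expected = 30 each. χ² = Σ(O-E)²/E = 0.467. df = 2, critical value = 5.991. Fail to reject H₀.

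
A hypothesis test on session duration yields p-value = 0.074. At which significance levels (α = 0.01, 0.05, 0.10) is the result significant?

p = 0.074. Significant at: α = 0.1.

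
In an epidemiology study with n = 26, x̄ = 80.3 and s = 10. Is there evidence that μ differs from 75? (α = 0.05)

t = (x̄ - μ₀)/(s/√n) = (80.3 - 75)/(10/√26) = 2.702. df = 25, critical t = ±2.06. Reject H₀.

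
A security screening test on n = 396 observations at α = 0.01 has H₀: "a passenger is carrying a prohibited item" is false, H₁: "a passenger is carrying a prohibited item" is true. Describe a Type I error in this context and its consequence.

Type I error: rejecting H₀ when it is true — concluding that a passenger is carrying a prohibited item when in fact it is not. Consequence: detaining an innocent passenger — delay and inconvenience.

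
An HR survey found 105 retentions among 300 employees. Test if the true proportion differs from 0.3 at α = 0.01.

p̂ = 0.35, p₀ = 0.3. z = (p̂ - p₀)/√(p₀(1-p₀)/n) = 1.89. Critical: ±2.576. Fail to reject H₀.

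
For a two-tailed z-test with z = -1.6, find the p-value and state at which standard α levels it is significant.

p = 2·P(Z > |-1.6|) = 2·(1 - Φ(1.6)) ≈ 0.1096. Not significant at any standard level.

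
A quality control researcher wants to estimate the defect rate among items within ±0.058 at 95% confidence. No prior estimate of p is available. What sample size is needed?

Conservative approach: use p = 0.5 (maximizes p(1-p) = 0.25). n = z²(0.25)/E² = 1.96²×0.25/0.058² = 285.5 → n = 286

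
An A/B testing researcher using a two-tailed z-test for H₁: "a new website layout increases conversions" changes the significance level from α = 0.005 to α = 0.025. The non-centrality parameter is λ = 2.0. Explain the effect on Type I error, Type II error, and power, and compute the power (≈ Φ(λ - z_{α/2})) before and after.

Increasing α from 0.005 to 0.025:
• Type I error rate increases (α is the Type I rate by definition).
• Critical value moves from z_{α/2} = 2.807 to 2.241, so power = Φ(λ - z_{α/2}) goes from Φ(2.0 - 2.807) = 0.21 to Φ(2.0 - 2.241) = 0.405.
• Type II error rate β = 1 - power therefore decreases (0.79 → 0.595).
Appropriate when false negatives are costly — here, discarding a layout that would have improved conversions — lost revenue.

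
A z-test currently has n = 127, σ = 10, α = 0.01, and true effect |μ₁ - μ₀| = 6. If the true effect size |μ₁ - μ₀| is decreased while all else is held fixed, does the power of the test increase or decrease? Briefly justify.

Power decreases: a smaller true effect decreases the non-centrality λ = |μ₁ - μ₀|/(σ/√n).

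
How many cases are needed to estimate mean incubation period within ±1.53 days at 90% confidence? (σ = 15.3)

n = (z*σ/E)² = (1.645×15.3/1.53)² = 270.6 → n = 271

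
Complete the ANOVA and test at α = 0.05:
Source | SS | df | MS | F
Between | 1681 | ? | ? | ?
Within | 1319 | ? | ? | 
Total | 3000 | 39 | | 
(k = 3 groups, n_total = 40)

df_between = 2, df_within = 37. MS_between = 840.5, MS_within = 35.65. F = 23.577, F_crit ≈ 3.252. Reject H₀.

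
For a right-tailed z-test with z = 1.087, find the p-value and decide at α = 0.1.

p = P(Z > 1.087) = 1 - Φ(1.087) ≈ 0.1385. Since p ≥ 0.1, fail to reject H₀ (not significant) at α = 0.1.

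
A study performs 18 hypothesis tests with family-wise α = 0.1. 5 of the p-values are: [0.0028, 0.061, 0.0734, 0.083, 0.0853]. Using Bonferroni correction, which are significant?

Bonferroni α = 0.1/18 = 0.00556. Significant p-values: [0.0028]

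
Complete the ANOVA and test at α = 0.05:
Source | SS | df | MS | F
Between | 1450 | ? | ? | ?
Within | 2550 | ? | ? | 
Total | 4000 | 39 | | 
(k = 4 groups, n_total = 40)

df_between = 3, df_within = 36. MS_between = 483.33, MS_within = 70.83. F = 6.824, F_crit ≈ 2.866. Reject H₀.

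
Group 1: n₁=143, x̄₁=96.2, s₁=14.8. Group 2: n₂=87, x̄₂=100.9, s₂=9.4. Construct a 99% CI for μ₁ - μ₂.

Difference = -4.7. SE = √(14.8²/143 + 9.4²/87) = 1.596. CI = (-8.81, -0.59)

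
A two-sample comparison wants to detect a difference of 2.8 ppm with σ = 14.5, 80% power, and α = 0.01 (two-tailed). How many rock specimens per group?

n per group = 2(z_α/2 + z_β)²σ²/d² = 2×(2.576 + 0.84)²×14.5²/2.8² = 625.9 → n = 626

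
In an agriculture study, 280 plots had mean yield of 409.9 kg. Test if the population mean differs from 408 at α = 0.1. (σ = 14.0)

z = (x̄ - μ₀)/(σ/√n) = (409.9 - 408)/(14.0/√280) = 2.271. Critical value: ±1.645. Since |2.271| > 1.645, Reject H₀.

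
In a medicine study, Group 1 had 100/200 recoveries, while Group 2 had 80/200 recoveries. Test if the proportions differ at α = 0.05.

p̂₁ = 0.5, p̂₂ = 0.4, pooled p̂ = 0.45. z = 2.01. Critical: ±1.96. Reject H₀.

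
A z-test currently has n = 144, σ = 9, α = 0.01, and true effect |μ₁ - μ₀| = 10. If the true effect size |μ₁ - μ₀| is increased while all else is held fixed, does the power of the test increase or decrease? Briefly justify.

Power increases: a larger true effect increases the non-centrality λ = |μ₁ - μ₀|/(σ/√n).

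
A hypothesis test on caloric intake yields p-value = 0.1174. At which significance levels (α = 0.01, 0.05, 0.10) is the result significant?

p = 0.1174. Not significant at any of the given levels.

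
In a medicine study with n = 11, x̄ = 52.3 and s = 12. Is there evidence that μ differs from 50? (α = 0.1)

t = (x̄ - μ₀)/(s/√n) = (52.3 - 50)/(12/√11) = 0.636. df = 10, critical t = ±1.812. Fail to reject H₀.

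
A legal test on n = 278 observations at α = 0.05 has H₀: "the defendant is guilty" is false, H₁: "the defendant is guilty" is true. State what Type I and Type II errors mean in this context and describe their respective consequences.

Type I (false positive): concluding that the defendant is guilty when it is not — convicting an innocent person. Type II (false negative): failing to conclude that the defendant is guilty when it is — acquitting a guilty person. Which is costlier depends on domain priorities and is a judgement call rather than a statistical fact.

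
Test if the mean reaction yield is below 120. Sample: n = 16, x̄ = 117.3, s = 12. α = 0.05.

t = (117.3 - 120)/(12/√16) = -0.9, df = 15. Critical t = -1.753. Fail to reject H₀.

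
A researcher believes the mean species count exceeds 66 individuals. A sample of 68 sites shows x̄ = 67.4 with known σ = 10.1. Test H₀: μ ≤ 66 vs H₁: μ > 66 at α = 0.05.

z = 1.143. Critical value: 1.645. Fail to reject H₀.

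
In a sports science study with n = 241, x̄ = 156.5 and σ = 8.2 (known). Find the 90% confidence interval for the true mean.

CI = x̄ ± z*(σ/√n) = 156.5 ± 1.645(8.2/√241) = 156.5 ± 0.87 = (155.63, 157.37)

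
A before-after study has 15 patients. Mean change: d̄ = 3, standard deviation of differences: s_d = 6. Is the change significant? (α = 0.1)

t = d̄/(s_d/√n) = 3/(6/√15) = 1.936. df = 14, critical t = ±1.761. Reject H₀.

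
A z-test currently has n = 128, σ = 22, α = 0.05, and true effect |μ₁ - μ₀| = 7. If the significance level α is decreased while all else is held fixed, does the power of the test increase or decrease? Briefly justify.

Power decreases: a smaller α raises the critical value, so less of the H₁ sampling distribution falls in the rejection region.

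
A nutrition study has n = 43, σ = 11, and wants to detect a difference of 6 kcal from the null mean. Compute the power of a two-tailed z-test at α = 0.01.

SE = σ/√n = 11/√43 = 1.677. Non-centrality λ = d/SE = 6/1.677 = 3.577. Power ≈ Φ(λ - z_{α/2}) = Φ(3.577 - 2.576) = Φ(1.001) = 0.842.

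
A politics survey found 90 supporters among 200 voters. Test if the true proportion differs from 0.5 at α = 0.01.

p̂ = 0.45, p₀ = 0.5. z = (p̂ - p₀)/√(p₀(1-p₀)/n) = -1.414. Critical: ±2.576. Fail to reject H₀.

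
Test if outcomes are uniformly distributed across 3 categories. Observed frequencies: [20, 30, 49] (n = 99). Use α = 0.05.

Expected = 33 each. χ² = Σ(O-E)²/E = 13.152. df = 2, critical value = 5.991. Reject H₀.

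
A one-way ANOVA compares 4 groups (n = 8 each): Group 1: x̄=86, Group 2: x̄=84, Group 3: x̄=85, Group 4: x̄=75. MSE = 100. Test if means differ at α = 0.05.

Grand mean = 82.5. SS_between = 616.0, MS_between = 205.33. F = 2.053, F_crit ≈ 2.947. Fail to reject H₀.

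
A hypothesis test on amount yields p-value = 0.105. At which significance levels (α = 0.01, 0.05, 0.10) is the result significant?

p = 0.105. Not significant at any of the given levels.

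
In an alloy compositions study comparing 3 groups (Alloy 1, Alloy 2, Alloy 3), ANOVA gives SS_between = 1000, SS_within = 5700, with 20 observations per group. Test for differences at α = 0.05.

df_between = 2, df_within = 57. F = MS_between/MS_within = 500.0/100.0 = 5.0. F_crit ≈ 3.159. Reject H₀. At least one mean differs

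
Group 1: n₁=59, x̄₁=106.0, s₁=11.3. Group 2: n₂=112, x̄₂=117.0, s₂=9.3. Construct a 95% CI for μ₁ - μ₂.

Difference = -11.0. SE = √(11.3²/59 + 9.3²/112) = 1.714. CI = (-14.36, -7.64)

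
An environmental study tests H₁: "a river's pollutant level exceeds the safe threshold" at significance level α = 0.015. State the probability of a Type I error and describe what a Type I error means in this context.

P(Type I error) = α = 0.015. A Type I error is rejecting H₀ when H₀ is actually true (false positive) — here, concluding that a river's pollutant level exceeds the safe threshold when in fact this is not the case. Consequence: shutting down a compliant factory unnecessarily.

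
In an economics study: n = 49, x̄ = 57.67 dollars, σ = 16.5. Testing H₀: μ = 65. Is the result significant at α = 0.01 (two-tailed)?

z = (57.67 - 65)/(16.5/√49) = -3.11. Since |z| > 2.576, significant at α = 0.01.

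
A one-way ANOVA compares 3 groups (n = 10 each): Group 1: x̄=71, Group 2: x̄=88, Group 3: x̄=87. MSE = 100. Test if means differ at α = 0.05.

Grand mean = 82.0. SS_between = 1820.0, MS_between = 910.0. F = 9.1, F_crit ≈ 3.354. Reject H₀.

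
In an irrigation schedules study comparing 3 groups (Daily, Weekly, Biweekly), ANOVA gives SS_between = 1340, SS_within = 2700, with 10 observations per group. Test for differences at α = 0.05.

df_between = 2, df_within = 27. F = MS_between/MS_within = 670.0/100.0 = 6.7. F_crit ≈ 3.354. Reject H₀. At least one mean differs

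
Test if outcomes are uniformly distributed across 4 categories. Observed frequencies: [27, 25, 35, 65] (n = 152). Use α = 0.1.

Expected = 38 each. χ² = Σ(O-E)²/E = 27.053. df = 3, critical value = 6.251. Reject H₀.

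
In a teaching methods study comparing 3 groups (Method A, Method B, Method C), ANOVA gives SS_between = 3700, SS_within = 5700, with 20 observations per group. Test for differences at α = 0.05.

df_between = 2, df_within = 57. F = MS_between/MS_within = 1850.0/100.0 = 18.5. F_crit ≈ 3.159. Reject H₀. At least one mean differs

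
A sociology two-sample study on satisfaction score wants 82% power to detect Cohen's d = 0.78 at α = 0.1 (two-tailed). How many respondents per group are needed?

z_{α/2} = 1.645, z_β = Φ⁻¹(0.82) = 0.915. For medium effect (d = 0.78): n per group = 2(z_{α/2} + z_β)²/d² = 2(1.645 + 0.915)²/0.78² = 21.5 → 22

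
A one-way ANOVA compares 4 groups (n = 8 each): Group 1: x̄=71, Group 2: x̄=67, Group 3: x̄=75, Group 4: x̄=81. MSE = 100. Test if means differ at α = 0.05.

Grand mean = 73.5. SS_between = 856.0, MS_between = 285.33. F = 2.853, F_crit ≈ 2.947. Fail to reject H₀.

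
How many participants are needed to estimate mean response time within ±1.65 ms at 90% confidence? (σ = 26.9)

n = (z*σ/E)² = (1.645×26.9/1.65)² = 719.2 → n = 720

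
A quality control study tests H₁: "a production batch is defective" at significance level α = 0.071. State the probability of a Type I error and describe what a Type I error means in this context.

P(Type I error) = α = 0.071. A Type I error is rejecting H₀ when H₀ is actually true (false positive) — here, concluding that a production batch is defective when in fact this is not the case. Consequence: scrapping a good batch — wasted material and cost for no reason.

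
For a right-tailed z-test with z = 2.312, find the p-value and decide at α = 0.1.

p = P(Z > 2.312) = 1 - Φ(2.312) ≈ 0.0104. Since p < 0.1, reject H₀ (significant) at α = 0.1.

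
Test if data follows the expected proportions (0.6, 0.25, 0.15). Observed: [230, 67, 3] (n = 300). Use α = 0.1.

Expected: [180.0, 75.0, 45.0]. χ² = 53.942. df = 2, critical = 4.605. Reject H₀.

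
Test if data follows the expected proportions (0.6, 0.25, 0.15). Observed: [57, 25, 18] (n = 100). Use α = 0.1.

Expected: [60.0, 25.0, 15.0]. χ² = 0.75. df = 2, critical = 4.605. Fail to reject H₀.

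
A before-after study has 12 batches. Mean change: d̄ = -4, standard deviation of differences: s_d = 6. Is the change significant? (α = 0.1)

t = d̄/(s_d/√n) = -4/(6/√12) = -2.309. df = 11, critical t = ±1.796. Reject H₀.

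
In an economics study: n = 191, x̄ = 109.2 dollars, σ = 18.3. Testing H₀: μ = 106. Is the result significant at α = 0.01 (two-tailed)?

z = (109.2 - 106)/(18.3/√191) = 2.417. Since |z| ≤ 2.576, not significant at α = 0.01.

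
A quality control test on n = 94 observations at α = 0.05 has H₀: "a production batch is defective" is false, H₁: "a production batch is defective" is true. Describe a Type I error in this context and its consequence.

Type I error: rejecting H₀ when it is true — concluding that a production batch is defective when in fact it is not. Consequence: scrapping a good batch — wasted material and cost for no reason.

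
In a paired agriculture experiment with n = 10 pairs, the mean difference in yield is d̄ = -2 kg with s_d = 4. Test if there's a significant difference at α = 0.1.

t = d̄/(s_d/√n) = -2/(4/√10) = -1.581. df = 9, critical t = ±1.833. Fail to reject H₀.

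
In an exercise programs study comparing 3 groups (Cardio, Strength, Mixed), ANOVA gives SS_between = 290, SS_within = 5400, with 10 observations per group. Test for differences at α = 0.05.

df_between = 2, df_within = 27. F = MS_between/MS_within = 145.0/200.0 = 0.725. F_crit ≈ 3.354. Fail to reject H₀.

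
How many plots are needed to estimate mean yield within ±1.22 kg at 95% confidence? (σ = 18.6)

n = (z*σ/E)² = (1.96×18.6/1.22)² = 892.9 → n = 893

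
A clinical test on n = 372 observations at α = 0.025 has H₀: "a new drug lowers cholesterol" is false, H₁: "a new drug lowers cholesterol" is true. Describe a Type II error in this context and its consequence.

Type II error: failing to reject H₀ when it is false — concluding that a new drug lowers cholesterol is not supported when in fact it is. Consequence: shelving an effective drug — patients miss out on a treatment that would have helped.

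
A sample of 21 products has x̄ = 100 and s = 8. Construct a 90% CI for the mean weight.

CI = x̄ ± t*(s/√n) = 100 ± 1.725(8/√21) = (96.99, 103.01)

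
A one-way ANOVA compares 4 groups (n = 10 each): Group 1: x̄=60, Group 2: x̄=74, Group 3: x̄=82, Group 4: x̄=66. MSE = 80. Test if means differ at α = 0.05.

Grand mean = 70.5. SS_between = 2750.0, MS_between = 916.67. F = 11.458, F_crit ≈ 2.866. Reject H₀.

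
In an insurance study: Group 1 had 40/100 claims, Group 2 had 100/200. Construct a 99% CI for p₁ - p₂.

p̂₁ = 0.4, p̂₂ = 0.5. Difference = -0.1. CI = (-0.256, 0.056)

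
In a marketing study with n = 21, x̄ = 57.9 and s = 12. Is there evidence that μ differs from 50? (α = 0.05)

t = (x̄ - μ₀)/(s/√n) = (57.9 - 50)/(12/√21) = 3.017. df = 20, critical t = ±2.086. Reject H₀.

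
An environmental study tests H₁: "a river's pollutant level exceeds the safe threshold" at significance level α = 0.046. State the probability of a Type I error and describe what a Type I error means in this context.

P(Type I error) = α = 0.046. A Type I error is rejecting H₀ when H₀ is actually true (false positive) — here, concluding that a river's pollutant level exceeds the safe threshold when in fact this is not the case. Consequence: shutting down a compliant factory unnecessarily.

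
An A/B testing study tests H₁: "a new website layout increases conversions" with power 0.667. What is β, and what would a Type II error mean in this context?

β = 1 - power = 1 - 0.667 = 0.333. A Type II error is failing to reject H₀ when H₀ is false (false negative) — here, failing to conclude that a new website layout increases conversions when in fact it is true. Consequence: discarding a layout that would have improved conversions — lost revenue.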